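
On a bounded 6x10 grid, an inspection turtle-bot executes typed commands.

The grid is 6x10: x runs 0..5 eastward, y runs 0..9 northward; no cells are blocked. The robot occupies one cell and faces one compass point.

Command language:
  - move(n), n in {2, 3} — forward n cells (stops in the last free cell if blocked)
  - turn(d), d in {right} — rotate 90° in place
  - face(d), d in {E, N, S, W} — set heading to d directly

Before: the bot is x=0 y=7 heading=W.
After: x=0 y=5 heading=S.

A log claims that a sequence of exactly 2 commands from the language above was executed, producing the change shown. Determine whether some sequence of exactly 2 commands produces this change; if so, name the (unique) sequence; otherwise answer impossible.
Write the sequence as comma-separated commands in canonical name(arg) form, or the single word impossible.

face(S), move(2)

key: cell and facing (now S) both changed — the 2 commands mix motion and turning
start: x=0 y=7 heading=W
t=1 face(S) ⇒ x=0 y=7 heading=S
t=2 move(2) ⇒ x=0 y=5 heading=S
uniquely the one of 49 2-step routes that fits.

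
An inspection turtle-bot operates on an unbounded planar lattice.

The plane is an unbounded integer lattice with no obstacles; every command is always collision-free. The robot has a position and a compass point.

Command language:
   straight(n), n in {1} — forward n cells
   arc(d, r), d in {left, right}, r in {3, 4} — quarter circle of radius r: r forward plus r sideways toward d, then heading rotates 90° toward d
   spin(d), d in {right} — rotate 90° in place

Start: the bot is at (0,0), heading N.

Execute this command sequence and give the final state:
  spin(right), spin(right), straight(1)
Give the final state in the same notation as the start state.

start: at (0,0), heading N
1. spin(right) → at (0,0), heading E
2. spin(right) → at (0,0), heading S
3. straight(1) → at (0,-1), heading S

at (0,-1), heading S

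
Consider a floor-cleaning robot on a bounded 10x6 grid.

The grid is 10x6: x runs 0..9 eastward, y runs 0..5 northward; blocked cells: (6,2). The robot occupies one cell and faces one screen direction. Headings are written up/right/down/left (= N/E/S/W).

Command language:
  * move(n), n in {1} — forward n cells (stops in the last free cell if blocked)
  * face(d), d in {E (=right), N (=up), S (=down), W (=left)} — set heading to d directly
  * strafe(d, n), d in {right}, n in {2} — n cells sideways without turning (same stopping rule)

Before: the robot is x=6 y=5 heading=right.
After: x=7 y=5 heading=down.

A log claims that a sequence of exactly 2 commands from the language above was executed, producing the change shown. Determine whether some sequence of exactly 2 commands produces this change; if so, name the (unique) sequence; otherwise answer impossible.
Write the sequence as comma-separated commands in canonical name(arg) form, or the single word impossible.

key: order matters: swapping move(1) and face(S) lands elsewhere
from: x=6 y=5 heading=right
t=1 move(1) ⇒ x=7 y=5 heading=right
t=2 face(S) ⇒ x=7 y=5 heading=down
uniquely the one of 36 2-step routes that fits.

move(1), face(S)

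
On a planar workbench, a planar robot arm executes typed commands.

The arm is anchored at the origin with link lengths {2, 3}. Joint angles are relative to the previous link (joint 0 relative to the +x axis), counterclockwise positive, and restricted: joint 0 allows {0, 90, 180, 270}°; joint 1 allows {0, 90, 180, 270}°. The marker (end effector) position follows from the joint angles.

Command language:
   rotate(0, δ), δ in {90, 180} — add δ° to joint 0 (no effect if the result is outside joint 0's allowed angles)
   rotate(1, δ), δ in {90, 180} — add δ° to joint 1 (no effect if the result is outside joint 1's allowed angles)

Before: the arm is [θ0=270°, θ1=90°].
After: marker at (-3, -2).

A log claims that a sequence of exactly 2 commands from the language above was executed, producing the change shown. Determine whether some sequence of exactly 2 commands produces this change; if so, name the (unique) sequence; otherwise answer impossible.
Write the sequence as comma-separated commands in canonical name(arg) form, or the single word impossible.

rotate(1, 90), rotate(1, 90)

begin: [θ0=270°, θ1=90°]
step 1 (rotate(1, 90)): [θ0=270°, θ1=180°]
step 2 (rotate(1, 90)): [θ0=270°, θ1=270°]
all 16 alternatives checked — unique.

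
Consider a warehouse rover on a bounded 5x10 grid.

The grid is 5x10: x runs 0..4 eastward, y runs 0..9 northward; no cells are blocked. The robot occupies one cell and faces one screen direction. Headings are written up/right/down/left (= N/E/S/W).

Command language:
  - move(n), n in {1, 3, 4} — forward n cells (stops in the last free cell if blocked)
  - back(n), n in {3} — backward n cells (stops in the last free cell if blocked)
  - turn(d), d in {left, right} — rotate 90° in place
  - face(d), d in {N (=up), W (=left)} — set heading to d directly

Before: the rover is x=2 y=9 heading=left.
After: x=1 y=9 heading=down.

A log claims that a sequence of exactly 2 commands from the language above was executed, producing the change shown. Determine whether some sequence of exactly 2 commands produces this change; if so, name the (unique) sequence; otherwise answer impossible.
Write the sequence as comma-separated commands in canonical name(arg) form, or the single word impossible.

move(1), turn(left)

key: position moved to (1,9) AND the heading swung to S — translation plus rotation needed
t0: x=2 y=9 heading=left
[1] after move(1): x=1 y=9 heading=left
[2] after turn(left): x=1 y=9 heading=down
no other 2-command option fits: unique.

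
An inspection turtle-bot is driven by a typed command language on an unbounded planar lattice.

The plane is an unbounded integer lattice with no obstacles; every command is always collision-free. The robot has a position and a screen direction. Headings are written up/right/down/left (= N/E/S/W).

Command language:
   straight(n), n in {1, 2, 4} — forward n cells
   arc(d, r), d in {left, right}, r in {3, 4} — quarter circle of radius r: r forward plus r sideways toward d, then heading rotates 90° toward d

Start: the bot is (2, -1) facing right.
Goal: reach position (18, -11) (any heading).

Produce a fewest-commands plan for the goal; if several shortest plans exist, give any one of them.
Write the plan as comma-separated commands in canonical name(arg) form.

arc(right, 4), arc(left, 3), straight(4), straight(2), arc(right, 3)

t0: (2, -1) facing right
step 1 (arc(right, 4)): (6, -5) facing down
step 2 (arc(left, 3)): (9, -8) facing right
step 3 (straight(4)): (13, -8) facing right
step 4 (straight(2)): (15, -8) facing right
step 5 (arc(right, 3)): (18, -11) facing down
minimal: 5 command(s), checked below 5.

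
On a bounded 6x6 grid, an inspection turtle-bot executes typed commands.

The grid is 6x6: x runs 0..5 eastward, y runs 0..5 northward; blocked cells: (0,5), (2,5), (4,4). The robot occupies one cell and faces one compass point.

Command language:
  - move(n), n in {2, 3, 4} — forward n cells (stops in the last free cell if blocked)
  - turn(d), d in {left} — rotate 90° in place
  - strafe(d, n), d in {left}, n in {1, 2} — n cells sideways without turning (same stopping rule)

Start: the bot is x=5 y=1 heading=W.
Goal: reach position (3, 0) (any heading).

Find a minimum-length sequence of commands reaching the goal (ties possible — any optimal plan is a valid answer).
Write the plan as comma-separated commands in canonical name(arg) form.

strafe(left, 2), move(2)

t0: x=5 y=1 heading=W
step 1 (strafe(left, 2)): x=5 y=0 heading=W
step 2 (move(2)): x=3 y=0 heading=W
minimal: 2 command(s), checked below 2.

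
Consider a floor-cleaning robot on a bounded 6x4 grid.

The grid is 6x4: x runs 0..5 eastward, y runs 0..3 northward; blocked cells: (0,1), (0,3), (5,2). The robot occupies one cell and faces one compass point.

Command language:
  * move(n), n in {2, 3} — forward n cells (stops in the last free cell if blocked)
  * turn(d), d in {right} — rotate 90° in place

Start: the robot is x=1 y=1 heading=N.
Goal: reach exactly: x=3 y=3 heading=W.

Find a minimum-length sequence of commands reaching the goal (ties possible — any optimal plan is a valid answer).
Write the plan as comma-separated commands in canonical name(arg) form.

from: x=1 y=1 heading=N
step 1 (move(2)): x=1 y=3 heading=N
step 2 (turn(right)): x=1 y=3 heading=E
step 3 (move(2)): x=3 y=3 heading=E
step 4 (turn(right)): x=3 y=3 heading=S
step 5 (turn(right)): x=3 y=3 heading=W
nothing shorter than 5 reaches the goal.

move(2), turn(right), move(2), turn(right), turn(right)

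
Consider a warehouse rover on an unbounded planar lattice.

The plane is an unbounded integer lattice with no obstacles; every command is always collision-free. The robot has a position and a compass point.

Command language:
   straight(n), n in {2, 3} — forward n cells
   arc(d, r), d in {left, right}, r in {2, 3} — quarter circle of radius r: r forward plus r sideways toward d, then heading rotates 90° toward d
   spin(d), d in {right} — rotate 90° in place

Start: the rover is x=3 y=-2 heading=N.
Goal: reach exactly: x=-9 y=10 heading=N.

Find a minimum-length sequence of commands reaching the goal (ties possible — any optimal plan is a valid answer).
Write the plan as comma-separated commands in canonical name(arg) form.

arc(left, 3), arc(right, 3), arc(left, 3), arc(right, 3)

from: x=3 y=-2 heading=N
1. arc(left, 3) → x=0 y=1 heading=W
2. arc(right, 3) → x=-3 y=4 heading=N
3. arc(left, 3) → x=-6 y=7 heading=W
4. arc(right, 3) → x=-9 y=10 heading=N
shorter routes all fall short; 4 is best.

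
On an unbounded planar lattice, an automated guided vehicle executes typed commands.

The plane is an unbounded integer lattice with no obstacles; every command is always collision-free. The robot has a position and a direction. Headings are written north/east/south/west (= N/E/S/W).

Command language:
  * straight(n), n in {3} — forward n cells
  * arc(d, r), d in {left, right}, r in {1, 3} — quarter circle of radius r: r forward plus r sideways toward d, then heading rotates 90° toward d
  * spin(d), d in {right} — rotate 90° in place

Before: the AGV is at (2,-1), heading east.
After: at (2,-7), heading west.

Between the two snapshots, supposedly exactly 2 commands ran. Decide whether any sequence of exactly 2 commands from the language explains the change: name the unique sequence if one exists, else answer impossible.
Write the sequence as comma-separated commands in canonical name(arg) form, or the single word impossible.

key: position moved to (2,-7) AND the heading swung to W — translation plus rotation needed
from: at (2,-1), heading east
[1] after arc(right, 3): at (5,-4), heading south
[2] after arc(right, 3): at (2,-7), heading west
uniquely the one of 36 2-step routes that fits.

arc(right, 3), arc(right, 3)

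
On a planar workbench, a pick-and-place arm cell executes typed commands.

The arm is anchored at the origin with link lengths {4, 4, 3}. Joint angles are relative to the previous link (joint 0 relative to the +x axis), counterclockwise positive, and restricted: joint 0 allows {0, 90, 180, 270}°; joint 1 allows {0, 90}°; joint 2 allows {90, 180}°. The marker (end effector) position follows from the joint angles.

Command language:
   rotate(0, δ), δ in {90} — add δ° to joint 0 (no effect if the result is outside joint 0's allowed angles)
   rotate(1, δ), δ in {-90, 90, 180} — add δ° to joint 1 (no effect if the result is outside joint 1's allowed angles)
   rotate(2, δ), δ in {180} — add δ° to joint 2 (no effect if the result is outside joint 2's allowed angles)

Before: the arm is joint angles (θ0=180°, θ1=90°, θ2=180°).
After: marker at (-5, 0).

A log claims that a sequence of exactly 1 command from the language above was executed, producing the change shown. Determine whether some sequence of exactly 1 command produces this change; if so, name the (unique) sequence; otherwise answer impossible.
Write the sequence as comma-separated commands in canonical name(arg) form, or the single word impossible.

initial: joint angles (θ0=180°, θ1=90°, θ2=180°)
[1] after rotate(1, -90): joint angles (θ0=180°, θ1=0°, θ2=180°)
no other 1-command option fits: unique.

rotate(1, -90)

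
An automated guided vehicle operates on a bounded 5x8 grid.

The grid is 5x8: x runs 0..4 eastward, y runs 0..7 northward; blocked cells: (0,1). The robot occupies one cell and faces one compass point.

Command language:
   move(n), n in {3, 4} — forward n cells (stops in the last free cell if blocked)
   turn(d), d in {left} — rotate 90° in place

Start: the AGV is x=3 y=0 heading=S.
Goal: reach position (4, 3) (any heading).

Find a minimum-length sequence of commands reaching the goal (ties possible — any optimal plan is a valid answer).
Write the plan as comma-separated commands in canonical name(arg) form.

turn(left), move(3), turn(left), move(3)

t0: x=3 y=0 heading=S
1. turn(left) → x=3 y=0 heading=E
2. move(3) → x=4 y=0 heading=E
3. turn(left) → x=4 y=0 heading=N
4. move(3) → x=4 y=3 heading=N
nothing shorter than 4 reaches the goal.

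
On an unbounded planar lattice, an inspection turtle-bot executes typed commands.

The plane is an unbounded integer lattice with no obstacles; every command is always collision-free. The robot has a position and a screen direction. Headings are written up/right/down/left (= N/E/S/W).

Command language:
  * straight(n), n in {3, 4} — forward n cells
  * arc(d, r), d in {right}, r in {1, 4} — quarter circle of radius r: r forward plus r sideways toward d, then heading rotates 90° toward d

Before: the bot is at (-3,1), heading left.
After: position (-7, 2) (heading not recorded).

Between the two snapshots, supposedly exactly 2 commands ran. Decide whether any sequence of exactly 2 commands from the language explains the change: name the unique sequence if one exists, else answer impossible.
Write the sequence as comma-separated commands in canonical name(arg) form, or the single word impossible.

straight(3), arc(right, 1)

key: running arc(right, 1) before straight(3) would end elsewhere — order is forced
start: at (-3,1), heading left
[1] after straight(3): at (-6,1), heading left
[2] after arc(right, 1): at (-7,2), heading up
all 16 alternatives checked — unique.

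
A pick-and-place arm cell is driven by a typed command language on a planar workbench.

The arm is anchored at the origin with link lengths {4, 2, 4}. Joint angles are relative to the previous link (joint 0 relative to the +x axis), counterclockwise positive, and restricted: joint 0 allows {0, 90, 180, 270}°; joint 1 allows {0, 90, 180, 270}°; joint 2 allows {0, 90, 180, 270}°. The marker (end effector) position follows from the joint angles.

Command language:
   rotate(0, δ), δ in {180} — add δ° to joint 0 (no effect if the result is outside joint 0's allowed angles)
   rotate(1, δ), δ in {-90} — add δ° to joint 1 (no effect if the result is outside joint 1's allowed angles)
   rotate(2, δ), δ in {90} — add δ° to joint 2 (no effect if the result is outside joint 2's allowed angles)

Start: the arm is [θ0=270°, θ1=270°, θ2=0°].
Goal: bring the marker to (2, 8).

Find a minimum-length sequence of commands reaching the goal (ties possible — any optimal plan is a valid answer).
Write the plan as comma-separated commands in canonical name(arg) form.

rotate(0, 180), rotate(2, 90)

initial: [θ0=270°, θ1=270°, θ2=0°]
[1] after rotate(0, 180): [θ0=90°, θ1=270°, θ2=0°]
[2] after rotate(2, 90): [θ0=90°, θ1=270°, θ2=90°]
shorter routes all fall short; 2 is best.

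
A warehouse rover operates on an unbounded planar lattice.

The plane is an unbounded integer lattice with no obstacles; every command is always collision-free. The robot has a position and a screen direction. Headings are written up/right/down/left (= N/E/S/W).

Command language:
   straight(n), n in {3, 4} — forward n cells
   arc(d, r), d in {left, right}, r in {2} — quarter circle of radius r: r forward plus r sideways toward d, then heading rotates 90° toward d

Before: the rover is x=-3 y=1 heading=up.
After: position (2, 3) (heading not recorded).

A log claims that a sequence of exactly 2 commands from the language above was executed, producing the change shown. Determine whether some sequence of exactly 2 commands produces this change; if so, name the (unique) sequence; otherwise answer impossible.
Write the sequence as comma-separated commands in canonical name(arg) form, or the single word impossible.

key: running straight(3) before arc(right, 2) would end elsewhere — order is forced
initial: x=-3 y=1 heading=up
1. arc(right, 2) → x=-1 y=3 heading=right
2. straight(3) → x=2 y=3 heading=right
all 16 alternatives checked — unique.

arc(right, 2), straight(3)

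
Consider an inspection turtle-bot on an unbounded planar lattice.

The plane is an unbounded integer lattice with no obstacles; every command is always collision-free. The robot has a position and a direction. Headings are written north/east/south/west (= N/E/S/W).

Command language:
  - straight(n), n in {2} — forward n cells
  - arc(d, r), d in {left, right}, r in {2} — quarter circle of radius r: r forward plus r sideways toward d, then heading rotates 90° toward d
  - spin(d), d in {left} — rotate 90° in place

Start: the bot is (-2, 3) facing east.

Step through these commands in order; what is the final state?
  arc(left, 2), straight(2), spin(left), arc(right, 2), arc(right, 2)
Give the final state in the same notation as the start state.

(0, 11) facing east

initial: (-2, 3) facing east
step 1 (arc(left, 2)): (0, 5) facing north
step 2 (straight(2)): (0, 7) facing north
step 3 (spin(left)): (0, 7) facing west
step 4 (arc(right, 2)): (-2, 9) facing north
step 5 (arc(right, 2)): (0, 11) facing east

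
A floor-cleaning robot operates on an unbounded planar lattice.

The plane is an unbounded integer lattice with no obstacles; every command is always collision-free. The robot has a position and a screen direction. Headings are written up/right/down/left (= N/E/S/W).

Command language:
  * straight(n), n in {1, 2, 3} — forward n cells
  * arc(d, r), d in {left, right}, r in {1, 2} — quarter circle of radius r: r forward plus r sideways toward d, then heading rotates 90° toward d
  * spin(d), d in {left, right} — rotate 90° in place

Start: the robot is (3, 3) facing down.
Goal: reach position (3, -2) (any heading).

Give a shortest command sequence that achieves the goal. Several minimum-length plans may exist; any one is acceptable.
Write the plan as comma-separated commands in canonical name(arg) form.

straight(3), straight(2)

start: (3, 3) facing down
1. straight(3) → (3, 0) facing down
2. straight(2) → (3, -2) facing down
no 1-step plan works, so 2 is optimal.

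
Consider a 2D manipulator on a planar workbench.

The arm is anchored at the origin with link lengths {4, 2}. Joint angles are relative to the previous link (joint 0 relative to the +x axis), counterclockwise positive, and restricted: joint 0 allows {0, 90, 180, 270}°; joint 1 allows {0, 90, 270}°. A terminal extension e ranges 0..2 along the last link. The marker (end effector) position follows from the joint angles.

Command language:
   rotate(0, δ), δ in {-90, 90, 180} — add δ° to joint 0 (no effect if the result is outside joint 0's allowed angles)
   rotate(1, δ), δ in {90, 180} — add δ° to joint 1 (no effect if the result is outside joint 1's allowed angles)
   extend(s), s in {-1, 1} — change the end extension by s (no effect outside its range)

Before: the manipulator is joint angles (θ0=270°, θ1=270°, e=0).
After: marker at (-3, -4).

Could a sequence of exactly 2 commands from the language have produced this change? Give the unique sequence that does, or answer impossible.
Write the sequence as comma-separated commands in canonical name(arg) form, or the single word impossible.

key: order matters: swapping extend(-1) and extend(1) lands elsewhere
begin: joint angles (θ0=270°, θ1=270°, e=0)
1. extend(-1) → joint angles (θ0=270°, θ1=270°, e=0)
2. extend(1) → joint angles (θ0=270°, θ1=270°, e=1)
no rival 2-sequence matches.

extend(-1), extend(1)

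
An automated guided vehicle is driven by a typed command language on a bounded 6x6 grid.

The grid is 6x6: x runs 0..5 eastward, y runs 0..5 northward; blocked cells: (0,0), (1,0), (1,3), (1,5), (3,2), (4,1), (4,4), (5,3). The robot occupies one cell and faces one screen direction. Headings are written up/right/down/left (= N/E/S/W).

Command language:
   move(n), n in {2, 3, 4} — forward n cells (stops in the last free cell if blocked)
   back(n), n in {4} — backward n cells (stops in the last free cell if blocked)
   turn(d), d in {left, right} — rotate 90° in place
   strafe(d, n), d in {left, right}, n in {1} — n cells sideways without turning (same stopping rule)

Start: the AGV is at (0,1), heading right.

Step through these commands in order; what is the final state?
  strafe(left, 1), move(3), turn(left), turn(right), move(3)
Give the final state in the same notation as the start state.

start: at (0,1), heading right
t=1 strafe(left, 1) ⇒ at (0,2), heading right
t=2 move(3) ⇒ at (2,2), heading right
t=3 turn(left) ⇒ at (2,2), heading up
t=4 turn(right) ⇒ at (2,2), heading right
t=5 move(3) ⇒ at (2,2), heading right

at (2,2), heading right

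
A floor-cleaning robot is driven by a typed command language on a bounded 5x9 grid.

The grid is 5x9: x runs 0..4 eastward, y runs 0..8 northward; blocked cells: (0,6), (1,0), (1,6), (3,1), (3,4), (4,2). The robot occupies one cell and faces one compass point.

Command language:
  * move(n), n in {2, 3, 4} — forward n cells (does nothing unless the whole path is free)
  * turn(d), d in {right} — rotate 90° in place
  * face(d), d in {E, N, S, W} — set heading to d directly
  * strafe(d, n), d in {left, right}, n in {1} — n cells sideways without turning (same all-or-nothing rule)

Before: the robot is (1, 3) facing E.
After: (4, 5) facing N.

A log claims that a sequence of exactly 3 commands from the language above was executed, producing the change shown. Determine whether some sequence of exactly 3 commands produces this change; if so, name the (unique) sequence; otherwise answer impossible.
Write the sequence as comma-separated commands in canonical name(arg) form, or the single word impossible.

key: cell and facing (now N) both changed — the 3 commands mix motion and turning
begin: (1, 3) facing E
1. move(3) → (4, 3) facing E
2. face(N) → (4, 3) facing N
3. move(2) → (4, 5) facing N
no other 3-command option fits: unique.

move(3), face(N), move(2)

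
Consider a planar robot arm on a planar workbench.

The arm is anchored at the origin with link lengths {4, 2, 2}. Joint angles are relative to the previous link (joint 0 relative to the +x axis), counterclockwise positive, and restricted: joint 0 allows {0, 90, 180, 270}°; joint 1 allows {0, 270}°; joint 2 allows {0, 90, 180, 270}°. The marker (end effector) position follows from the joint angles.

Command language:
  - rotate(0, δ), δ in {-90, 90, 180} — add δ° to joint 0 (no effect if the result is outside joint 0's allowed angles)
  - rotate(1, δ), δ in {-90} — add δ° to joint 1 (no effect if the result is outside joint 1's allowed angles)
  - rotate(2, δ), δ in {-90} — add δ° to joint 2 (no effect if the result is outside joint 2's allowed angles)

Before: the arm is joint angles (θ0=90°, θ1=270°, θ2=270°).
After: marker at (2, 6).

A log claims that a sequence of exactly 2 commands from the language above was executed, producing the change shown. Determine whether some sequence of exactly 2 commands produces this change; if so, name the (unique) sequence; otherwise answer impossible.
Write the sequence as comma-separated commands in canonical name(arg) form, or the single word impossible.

t0: joint angles (θ0=90°, θ1=270°, θ2=270°)
t=1 rotate(2, -90) ⇒ joint angles (θ0=90°, θ1=270°, θ2=180°)
t=2 rotate(2, -90) ⇒ joint angles (θ0=90°, θ1=270°, θ2=90°)
no rival 2-sequence matches.

rotate(2, -90), rotate(2, -90)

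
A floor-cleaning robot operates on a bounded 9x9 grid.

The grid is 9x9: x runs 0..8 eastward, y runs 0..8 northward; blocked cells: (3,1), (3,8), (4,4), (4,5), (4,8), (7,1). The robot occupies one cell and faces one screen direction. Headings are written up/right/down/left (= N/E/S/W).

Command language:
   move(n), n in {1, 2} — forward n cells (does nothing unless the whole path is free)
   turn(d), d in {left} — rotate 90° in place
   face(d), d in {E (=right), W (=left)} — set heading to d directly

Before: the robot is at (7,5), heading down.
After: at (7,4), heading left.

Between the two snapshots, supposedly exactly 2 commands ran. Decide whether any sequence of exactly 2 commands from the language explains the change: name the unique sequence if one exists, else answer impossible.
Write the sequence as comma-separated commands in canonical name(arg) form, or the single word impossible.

move(1), face(W)

key: order matters: swapping move(1) and face(W) lands elsewhere
t0: at (7,5), heading down
t=1 move(1) ⇒ at (7,4), heading down
t=2 face(W) ⇒ at (7,4), heading left
no rival 2-sequence matches.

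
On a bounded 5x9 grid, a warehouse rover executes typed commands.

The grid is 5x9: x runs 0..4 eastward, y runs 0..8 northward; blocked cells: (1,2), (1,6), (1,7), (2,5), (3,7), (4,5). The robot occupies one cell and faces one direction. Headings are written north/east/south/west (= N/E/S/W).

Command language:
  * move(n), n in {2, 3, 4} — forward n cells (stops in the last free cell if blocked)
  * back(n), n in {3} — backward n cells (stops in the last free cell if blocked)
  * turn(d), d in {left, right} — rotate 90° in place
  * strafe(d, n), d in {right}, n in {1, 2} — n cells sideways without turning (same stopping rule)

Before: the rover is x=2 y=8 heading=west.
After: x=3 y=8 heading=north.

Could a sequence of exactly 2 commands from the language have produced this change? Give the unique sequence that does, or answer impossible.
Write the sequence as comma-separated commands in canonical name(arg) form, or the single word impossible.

key: cell and facing (now N) both changed — the 2 commands mix motion and turning
start: x=2 y=8 heading=west
step 1 (turn(right)): x=2 y=8 heading=north
step 2 (strafe(right, 1)): x=3 y=8 heading=north
no other 2-command option fits: unique.

turn(right), strafe(right, 1)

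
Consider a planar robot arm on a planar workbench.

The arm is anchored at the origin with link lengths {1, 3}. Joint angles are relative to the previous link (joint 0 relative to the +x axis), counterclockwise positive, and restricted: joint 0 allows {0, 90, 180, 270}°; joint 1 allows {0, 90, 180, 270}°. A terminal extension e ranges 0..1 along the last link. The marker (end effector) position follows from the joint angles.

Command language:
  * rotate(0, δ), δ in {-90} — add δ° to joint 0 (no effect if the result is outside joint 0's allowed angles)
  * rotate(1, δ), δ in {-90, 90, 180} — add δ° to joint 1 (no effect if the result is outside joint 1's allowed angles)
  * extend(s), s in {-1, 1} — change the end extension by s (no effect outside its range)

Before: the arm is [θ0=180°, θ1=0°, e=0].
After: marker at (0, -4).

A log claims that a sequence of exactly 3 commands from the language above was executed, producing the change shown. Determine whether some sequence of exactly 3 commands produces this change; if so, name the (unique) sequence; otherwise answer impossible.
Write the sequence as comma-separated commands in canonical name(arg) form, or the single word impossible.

rotate(0, -90), rotate(0, -90), rotate(0, -90)

initial: [θ0=180°, θ1=0°, e=0]
1. rotate(0, -90) → [θ0=90°, θ1=0°, e=0]
2. rotate(0, -90) → [θ0=0°, θ1=0°, e=0]
3. rotate(0, -90) → [θ0=270°, θ1=0°, e=0]
no rival 3-sequence matches.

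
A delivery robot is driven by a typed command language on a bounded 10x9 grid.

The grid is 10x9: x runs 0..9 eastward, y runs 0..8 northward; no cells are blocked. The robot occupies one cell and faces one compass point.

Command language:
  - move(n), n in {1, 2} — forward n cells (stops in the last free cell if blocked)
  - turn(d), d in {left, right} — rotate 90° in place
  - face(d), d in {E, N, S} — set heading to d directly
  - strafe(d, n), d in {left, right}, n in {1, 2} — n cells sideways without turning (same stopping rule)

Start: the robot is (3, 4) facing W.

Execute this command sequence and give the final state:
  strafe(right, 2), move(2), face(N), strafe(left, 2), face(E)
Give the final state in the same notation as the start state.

begin: (3, 4) facing W
1. strafe(right, 2) → (3, 6) facing W
2. move(2) → (1, 6) facing W
3. face(N) → (1, 6) facing N
4. strafe(left, 2) → (0, 6) facing N
5. face(E) → (0, 6) facing E

(0, 6) facing E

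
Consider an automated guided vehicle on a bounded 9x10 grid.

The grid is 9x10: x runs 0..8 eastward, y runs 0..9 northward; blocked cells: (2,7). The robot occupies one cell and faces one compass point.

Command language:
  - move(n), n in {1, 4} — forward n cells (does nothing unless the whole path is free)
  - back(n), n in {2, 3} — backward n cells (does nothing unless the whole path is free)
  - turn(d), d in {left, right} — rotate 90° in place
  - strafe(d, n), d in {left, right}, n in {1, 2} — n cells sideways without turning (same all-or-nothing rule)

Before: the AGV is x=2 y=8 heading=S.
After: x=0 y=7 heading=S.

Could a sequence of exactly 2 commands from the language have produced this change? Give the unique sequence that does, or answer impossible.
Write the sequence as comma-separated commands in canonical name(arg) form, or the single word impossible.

strafe(right, 2), move(1)

key: running move(1) before strafe(right, 2) would end elsewhere — order is forced
begin: x=2 y=8 heading=S
t=1 strafe(right, 2) ⇒ x=0 y=8 heading=S
t=2 move(1) ⇒ x=0 y=7 heading=S
uniquely the one of 100 2-step routes that fits.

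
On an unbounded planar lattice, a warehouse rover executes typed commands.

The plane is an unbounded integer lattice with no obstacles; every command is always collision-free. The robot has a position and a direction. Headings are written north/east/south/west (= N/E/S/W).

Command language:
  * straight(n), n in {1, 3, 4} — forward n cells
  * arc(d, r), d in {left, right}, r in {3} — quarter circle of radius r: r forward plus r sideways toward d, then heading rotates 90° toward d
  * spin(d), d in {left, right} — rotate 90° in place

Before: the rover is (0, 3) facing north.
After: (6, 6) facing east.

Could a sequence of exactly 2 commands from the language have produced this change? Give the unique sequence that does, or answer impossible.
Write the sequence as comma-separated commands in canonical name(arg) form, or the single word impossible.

key: running straight(3) before arc(right, 3) would end elsewhere — order is forced
start: (0, 3) facing north
t=1 arc(right, 3) ⇒ (3, 6) facing east
t=2 straight(3) ⇒ (6, 6) facing east
uniquely the one of 49 2-step routes that fits.

arc(right, 3), straight(3)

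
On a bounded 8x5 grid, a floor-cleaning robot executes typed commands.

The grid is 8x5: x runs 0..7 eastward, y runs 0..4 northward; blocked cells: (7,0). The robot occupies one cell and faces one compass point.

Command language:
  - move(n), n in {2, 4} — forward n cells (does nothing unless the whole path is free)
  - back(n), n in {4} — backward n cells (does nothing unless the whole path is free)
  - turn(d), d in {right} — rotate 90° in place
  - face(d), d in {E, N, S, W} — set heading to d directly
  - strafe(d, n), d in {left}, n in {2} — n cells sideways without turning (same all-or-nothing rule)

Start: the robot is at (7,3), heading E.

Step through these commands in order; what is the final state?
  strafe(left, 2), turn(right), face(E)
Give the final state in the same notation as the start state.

initial: at (7,3), heading E
[1] after strafe(left, 2): at (7,3), heading E
[2] after turn(right): at (7,3), heading S
[3] after face(E): at (7,3), heading E

at (7,3), heading E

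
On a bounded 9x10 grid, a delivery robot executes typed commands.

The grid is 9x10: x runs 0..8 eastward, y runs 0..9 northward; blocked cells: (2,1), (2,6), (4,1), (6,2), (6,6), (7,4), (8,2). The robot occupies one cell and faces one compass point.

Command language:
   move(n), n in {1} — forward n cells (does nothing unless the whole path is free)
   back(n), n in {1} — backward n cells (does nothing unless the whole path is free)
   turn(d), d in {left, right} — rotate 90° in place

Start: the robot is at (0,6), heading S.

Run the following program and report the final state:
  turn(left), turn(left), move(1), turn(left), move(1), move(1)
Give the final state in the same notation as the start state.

from: at (0,6), heading S
t=1 turn(left) ⇒ at (0,6), heading E
t=2 turn(left) ⇒ at (0,6), heading N
t=3 move(1) ⇒ at (0,7), heading N
t=4 turn(left) ⇒ at (0,7), heading W
t=5 move(1) ⇒ at (0,7), heading W
t=6 move(1) ⇒ at (0,7), heading W

at (0,7), heading W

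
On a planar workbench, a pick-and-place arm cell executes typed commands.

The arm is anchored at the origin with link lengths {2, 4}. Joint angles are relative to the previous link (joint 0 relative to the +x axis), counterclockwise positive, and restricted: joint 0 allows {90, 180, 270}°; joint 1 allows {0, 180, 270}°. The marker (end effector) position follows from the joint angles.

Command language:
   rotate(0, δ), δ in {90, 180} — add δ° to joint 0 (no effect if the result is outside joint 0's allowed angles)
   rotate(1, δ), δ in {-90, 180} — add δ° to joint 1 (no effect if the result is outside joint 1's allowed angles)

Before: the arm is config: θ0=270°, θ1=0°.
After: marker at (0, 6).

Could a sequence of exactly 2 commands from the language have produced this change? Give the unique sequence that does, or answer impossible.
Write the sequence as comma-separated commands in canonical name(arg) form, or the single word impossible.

rotate(0, 90), rotate(0, 180)

key: order matters: swapping rotate(0, 90) and rotate(0, 180) lands elsewhere
initial: config: θ0=270°, θ1=0°
t=1 rotate(0, 90) ⇒ config: θ0=270°, θ1=0°
t=2 rotate(0, 180) ⇒ config: θ0=90°, θ1=0°
no rival 2-sequence matches.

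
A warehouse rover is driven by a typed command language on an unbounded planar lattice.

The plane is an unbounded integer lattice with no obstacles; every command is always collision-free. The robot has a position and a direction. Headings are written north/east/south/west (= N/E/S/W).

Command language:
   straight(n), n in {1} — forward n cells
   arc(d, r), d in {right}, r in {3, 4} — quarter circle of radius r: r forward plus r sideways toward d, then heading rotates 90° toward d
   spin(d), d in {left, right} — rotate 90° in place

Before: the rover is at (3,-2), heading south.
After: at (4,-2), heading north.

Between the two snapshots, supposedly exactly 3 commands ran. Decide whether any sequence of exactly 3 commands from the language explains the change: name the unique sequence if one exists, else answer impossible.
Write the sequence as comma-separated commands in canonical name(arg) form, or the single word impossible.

key: cell and facing (now N) both changed — the 3 commands mix motion and turning
t0: at (3,-2), heading south
step 1 (spin(left)): at (3,-2), heading east
step 2 (straight(1)): at (4,-2), heading east
step 3 (spin(left)): at (4,-2), heading north
uniquely the one of 125 3-step routes that fits.

spin(left), straight(1), spin(left)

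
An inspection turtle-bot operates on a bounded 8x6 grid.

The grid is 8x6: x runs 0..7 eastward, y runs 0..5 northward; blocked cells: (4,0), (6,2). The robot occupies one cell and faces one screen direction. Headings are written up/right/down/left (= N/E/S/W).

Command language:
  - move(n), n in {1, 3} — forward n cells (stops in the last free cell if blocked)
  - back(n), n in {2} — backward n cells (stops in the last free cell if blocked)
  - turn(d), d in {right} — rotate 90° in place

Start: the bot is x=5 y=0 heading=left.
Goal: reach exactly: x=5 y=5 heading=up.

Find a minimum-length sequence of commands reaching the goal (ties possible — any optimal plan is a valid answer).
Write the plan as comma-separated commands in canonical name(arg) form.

start: x=5 y=0 heading=left
t=1 turn(right) ⇒ x=5 y=0 heading=up
t=2 move(3) ⇒ x=5 y=3 heading=up
t=3 move(3) ⇒ x=5 y=5 heading=up
minimal: 3 command(s), checked below 3.

turn(right), move(3), move(3)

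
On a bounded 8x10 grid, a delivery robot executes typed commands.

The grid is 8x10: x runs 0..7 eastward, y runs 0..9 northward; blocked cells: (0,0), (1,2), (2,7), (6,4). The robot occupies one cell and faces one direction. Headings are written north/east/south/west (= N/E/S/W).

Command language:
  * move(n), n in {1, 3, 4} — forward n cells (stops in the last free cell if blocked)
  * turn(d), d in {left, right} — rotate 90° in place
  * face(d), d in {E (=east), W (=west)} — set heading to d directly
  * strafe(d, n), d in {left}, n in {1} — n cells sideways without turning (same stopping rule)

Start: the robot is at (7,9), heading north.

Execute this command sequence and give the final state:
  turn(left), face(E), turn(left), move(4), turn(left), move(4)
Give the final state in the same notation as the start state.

initial: at (7,9), heading north
1. turn(left) → at (7,9), heading west
2. face(E) → at (7,9), heading east
3. turn(left) → at (7,9), heading north
4. move(4) → at (7,9), heading north
5. turn(left) → at (7,9), heading west
6. move(4) → at (3,9), heading west

at (3,9), heading west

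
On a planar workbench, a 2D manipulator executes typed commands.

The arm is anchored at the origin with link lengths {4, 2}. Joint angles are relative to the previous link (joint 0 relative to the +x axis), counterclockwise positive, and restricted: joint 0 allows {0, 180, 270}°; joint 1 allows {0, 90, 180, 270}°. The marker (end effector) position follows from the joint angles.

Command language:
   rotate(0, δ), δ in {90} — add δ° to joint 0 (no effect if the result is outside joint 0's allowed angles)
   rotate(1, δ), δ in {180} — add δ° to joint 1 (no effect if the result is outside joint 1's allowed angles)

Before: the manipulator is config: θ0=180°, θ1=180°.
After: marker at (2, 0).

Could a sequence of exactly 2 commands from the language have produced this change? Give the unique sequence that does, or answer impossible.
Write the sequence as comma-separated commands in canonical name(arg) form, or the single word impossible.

initial: config: θ0=180°, θ1=180°
step 1 (rotate(0, 90)): config: θ0=270°, θ1=180°
step 2 (rotate(0, 90)): config: θ0=0°, θ1=180°
no other 2-command option fits: unique.

rotate(0, 90), rotate(0, 90)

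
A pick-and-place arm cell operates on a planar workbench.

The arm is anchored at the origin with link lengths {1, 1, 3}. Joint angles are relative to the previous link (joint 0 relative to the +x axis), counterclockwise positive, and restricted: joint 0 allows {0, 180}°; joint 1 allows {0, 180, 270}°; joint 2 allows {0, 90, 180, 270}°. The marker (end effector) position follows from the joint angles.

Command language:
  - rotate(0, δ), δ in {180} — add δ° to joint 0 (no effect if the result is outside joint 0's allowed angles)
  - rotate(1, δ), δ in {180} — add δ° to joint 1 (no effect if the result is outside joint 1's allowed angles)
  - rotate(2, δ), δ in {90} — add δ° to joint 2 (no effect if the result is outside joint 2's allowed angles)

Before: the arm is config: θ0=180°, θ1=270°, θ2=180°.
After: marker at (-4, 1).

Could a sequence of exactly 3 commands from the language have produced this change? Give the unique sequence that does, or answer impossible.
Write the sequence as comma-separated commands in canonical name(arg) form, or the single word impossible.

rotate(2, 90), rotate(2, 90), rotate(2, 90)

begin: config: θ0=180°, θ1=270°, θ2=180°
step 1 (rotate(2, 90)): config: θ0=180°, θ1=270°, θ2=270°
step 2 (rotate(2, 90)): config: θ0=180°, θ1=270°, θ2=0°
step 3 (rotate(2, 90)): config: θ0=180°, θ1=270°, θ2=90°
no other 3-command option fits: unique.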